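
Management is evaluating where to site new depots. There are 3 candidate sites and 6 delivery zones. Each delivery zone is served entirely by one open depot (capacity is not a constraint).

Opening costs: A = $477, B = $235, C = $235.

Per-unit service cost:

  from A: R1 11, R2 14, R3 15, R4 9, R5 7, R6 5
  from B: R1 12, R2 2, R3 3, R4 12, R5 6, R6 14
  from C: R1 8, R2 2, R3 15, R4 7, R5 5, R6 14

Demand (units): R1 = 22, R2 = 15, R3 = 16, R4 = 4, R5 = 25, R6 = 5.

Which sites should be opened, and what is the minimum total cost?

For any fixed open set, each delivery zone goes to its cheapest open site; total = fixed + service.
{B}: R1→B 12·22=264, R2→B 2·15=30, R3→B 3·16=48, R4→B 12·4=48, R5→B 6·25=150, R6→B 14·5=70. Service 610; fixed 235; total 845.
{C}: R1→C 8·22=176, R2→C 2·15=30, R3→C 15·16=240, R4→C 7·4=28, R5→C 5·25=125, R6→C 14·5=70. Service 669; fixed 235; total 904.
{B, C}: service 477 + fixed 470 = 947
{A, B, C}: service 432 + fixed 947 = 1379
No other subset beats 845.

Open B only; minimum total cost 845.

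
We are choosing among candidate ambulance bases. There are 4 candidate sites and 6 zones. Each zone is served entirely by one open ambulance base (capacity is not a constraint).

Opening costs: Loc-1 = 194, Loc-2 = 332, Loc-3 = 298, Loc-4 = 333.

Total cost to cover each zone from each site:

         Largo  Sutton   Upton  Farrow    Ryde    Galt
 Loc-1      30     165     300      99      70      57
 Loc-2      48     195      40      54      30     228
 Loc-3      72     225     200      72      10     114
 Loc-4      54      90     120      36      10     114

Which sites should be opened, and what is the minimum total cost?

Open Loc-4 only; minimum total cost 757.

For any fixed open set, each zone goes to its cheapest open site; total = fixed + service.
{Loc-4}: Largo→Loc-4 54, Sutton→Loc-4 90, Upton→Loc-4 120, Farrow→Loc-4 36, Ryde→Loc-4 10, Galt→Loc-4 114. Service 424; fixed 333; total 757.
{Loc-1, Loc-4}: Largo→Loc-1 30, Sutton→Loc-4 90, Upton→Loc-4 120, Farrow→Loc-4 36, Ryde→Loc-4 10, Galt→Loc-1 57. Service 343; fixed 527; total 870.
{Loc-1, Loc-2}: service 376 + fixed 526 = 902
{Loc-1, Loc-2, Loc-3, Loc-4}: Largo→Loc-1 30, Sutton→Loc-4 90, Upton→Loc-2 40, Farrow→Loc-4 36, Ryde→Loc-3 10, Galt→Loc-1 57. Service 263; fixed 1157; total 1420.
No other subset beats 757.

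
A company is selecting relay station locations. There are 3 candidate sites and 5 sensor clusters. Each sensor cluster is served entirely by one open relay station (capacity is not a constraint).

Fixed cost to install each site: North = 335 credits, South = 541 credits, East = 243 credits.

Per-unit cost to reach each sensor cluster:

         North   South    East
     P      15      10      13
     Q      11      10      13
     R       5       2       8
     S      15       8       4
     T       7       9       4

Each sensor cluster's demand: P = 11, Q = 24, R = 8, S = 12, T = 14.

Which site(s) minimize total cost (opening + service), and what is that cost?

Open East only; minimum total cost 866.

For any fixed open set, each sensor cluster goes to its cheapest open site; total = fixed + service.
{East}: P→East 13·11=143, Q→East 13·24=312, R→East 8·8=64, S→East 4·12=48, T→East 4·14=56. Service 623; fixed 243; total 866.
{North}: P→North 15·11=165, Q→North 11·24=264, R→North 5·8=40, S→North 15·12=180, T→North 7·14=98. Service 747; fixed 335; total 1082.
{North, East}: P→East 13·11=143, Q→North 11·24=264, R→North 5·8=40, S→East 4·12=48, T→East 4·14=56. Service 551; fixed 578; total 1129.
{North, South, East}: service 470 + fixed 1119 = 1589
No other subset beats 866.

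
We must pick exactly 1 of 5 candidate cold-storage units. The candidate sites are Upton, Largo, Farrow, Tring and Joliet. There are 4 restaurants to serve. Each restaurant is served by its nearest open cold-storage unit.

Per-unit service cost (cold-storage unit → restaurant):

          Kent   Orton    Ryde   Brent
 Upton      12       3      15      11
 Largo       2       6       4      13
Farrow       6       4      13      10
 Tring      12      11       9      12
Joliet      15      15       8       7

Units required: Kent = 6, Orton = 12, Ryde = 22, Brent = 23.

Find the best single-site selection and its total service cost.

Choose Largo only; total service cost 471.

With exactly 1 open, each restaurant uses its cheapest among the chosen.
{Largo}: Kent→Largo 2·6=12, Orton→Largo 6·12=72, Ryde→Largo 4·22=88, Brent→Largo 13·23=299. Service cost 471.
{Farrow}: service cost 600
{Joliet}: service cost 607
Among all 5 size-1 choices, {Largo} is lowest.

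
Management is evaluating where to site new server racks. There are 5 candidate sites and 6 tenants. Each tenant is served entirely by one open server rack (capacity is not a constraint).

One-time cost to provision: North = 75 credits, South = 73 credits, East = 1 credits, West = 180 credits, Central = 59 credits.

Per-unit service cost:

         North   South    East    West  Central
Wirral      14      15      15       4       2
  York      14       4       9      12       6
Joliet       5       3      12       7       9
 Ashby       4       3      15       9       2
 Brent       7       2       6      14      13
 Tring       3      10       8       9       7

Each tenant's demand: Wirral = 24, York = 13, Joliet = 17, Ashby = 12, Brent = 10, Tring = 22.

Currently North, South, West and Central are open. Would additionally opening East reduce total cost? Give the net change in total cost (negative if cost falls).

No — net change +1 (cost rises by 1).

Current service cost with {North, South, West, Central}: 261.
Adding East: each tenant re-picks its cheapest; new service cost 261, saving 0.
Extra fixed cost: 1. Net change = 1 − 0 = 1.
(Totals: 648 → 649.)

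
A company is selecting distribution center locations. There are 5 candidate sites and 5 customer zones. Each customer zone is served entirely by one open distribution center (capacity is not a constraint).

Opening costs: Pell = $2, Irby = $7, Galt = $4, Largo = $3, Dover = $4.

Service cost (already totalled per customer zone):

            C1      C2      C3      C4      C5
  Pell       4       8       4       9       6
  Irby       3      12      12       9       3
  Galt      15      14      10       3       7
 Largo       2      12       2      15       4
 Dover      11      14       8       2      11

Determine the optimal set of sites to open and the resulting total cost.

For any fixed open set, each customer zone goes to its cheapest open site; total = fixed + service.
{Pell, Largo, Dover}: C1→Largo 2, C2→Pell 8, C3→Largo 2, C4→Dover 2, C5→Largo 4. Service 18; fixed 9; total 27.
{Pell, Galt, Largo}: service 19 + fixed 9 = 28
{Largo, Dover}: C1→Largo 2, C2→Largo 12, C3→Largo 2, C4→Dover 2, C5→Largo 4. Service 22; fixed 7; total 29.
{Pell, Irby, Galt, Largo, Dover}: service 17 + fixed 20 = 37
No other subset beats 27.

Open Pell, Largo and Dover; minimum total cost 27.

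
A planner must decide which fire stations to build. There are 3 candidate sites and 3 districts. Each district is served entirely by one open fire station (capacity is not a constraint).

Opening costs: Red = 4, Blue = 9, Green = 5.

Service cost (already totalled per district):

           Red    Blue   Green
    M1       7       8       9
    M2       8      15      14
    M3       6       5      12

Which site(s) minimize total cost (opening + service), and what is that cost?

Open Red only; minimum total cost 25.

For any fixed open set, each district goes to its cheapest open site; total = fixed + service.
{Red}: M1→Red 7, M2→Red 8, M3→Red 6. Service 21; fixed 4; total 25.
{Red, Green}: M1→Red 7, M2→Red 8, M3→Red 6. Service 21; fixed 9; total 30.
{Red, Blue}: service 20 + fixed 13 = 33
{Red, Blue, Green}: M1→Red 7, M2→Red 8, M3→Blue 5. Service 20; fixed 18; total 38.
No other subset beats 25.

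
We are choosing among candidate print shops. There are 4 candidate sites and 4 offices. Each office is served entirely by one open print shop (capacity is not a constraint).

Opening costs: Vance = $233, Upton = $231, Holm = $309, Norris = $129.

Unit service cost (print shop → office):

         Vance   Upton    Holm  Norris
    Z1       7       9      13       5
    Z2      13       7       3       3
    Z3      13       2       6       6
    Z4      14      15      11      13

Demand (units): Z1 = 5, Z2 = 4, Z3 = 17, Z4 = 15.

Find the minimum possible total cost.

Minimum total cost: 463

For any fixed open set, each office goes to its cheapest open site; total = fixed + service.
{Norris}: Z1→Norris 5·5=25, Z2→Norris 3·4=12, Z3→Norris 6·17=102, Z4→Norris 13·15=195. Service 334; fixed 129; total 463.
{Upton}: Z1→Upton 9·5=45, Z2→Upton 7·4=28, Z3→Upton 2·17=34, Z4→Upton 15·15=225. Service 332; fixed 231; total 563.
{Upton, Norris}: Z1→Norris 5·5=25, Z2→Norris 3·4=12, Z3→Upton 2·17=34, Z4→Norris 13·15=195. Service 266; fixed 360; total 626.
{Vance, Upton, Holm, Norris}: service 236 + fixed 902 = 1138
No other subset beats 463.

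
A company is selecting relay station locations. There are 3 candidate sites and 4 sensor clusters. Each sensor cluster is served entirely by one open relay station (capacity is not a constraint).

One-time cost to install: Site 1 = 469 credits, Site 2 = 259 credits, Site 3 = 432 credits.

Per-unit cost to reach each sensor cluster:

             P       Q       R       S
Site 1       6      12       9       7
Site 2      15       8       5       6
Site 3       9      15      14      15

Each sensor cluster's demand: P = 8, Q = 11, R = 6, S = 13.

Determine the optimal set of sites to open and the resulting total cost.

Open Site 2 only; minimum total cost 575.

For any fixed open set, each sensor cluster goes to its cheapest open site; total = fixed + service.
{Site 2}: P→Site 2 15·8=120, Q→Site 2 8·11=88, R→Site 2 5·6=30, S→Site 2 6·13=78. Service 316; fixed 259; total 575.
{Site 1}: P→Site 1 6·8=48, Q→Site 1 12·11=132, R→Site 1 9·6=54, S→Site 1 7·13=91. Service 325; fixed 469; total 794.
{Site 3}: service 516 + fixed 432 = 948
{Site 1, Site 2, Site 3}: service 244 + fixed 1160 = 1404
No other subset beats 575.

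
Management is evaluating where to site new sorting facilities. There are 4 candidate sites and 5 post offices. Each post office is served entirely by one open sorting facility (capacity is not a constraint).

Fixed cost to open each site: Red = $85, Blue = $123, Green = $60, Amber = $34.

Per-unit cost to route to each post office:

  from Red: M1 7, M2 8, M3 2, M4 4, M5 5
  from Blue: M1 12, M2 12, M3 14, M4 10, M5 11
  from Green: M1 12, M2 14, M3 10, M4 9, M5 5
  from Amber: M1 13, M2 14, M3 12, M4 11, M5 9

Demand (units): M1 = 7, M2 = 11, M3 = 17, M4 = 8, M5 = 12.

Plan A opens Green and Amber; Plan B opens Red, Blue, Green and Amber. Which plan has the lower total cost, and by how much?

Plan B is cheaper by 69.

Plan A: {Green, Amber}: M1→Green 12·7=84, M2→Green 14·11=154, M3→Green 10·17=170, M4→Green 9·8=72, M5→Green 5·12=60. Service 540; fixed 94; total 634.
Plan B: {Red, Blue, Green, Amber}: M1→Red 7·7=49, M2→Red 8·11=88, M3→Red 2·17=34, M4→Red 4·8=32, M5→Red 5·12=60. Service 263; fixed 302; total 565.
Difference: |634 − 565| = 69.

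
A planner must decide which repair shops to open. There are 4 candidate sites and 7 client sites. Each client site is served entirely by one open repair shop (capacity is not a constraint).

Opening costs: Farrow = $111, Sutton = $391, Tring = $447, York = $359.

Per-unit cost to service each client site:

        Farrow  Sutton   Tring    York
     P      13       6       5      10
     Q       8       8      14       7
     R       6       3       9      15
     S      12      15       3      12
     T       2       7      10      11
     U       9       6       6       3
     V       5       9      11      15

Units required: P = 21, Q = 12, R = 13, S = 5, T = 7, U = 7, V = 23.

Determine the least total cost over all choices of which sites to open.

Minimum total cost: 810

For any fixed open set, each client site goes to its cheapest open site; total = fixed + service.
{Farrow}: P→Farrow 13·21=273, Q→Farrow 8·12=96, R→Farrow 6·13=78, S→Farrow 12·5=60, T→Farrow 2·7=14, U→Farrow 9·7=63, V→Farrow 5·23=115. Service 699; fixed 111; total 810.
{Farrow, Sutton}: service 492 + fixed 502 = 994
{Farrow, Tring}: P→Tring 5·21=105, Q→Farrow 8·12=96, R→Farrow 6·13=78, S→Tring 3·5=15, T→Farrow 2·7=14, U→Tring 6·7=42, V→Farrow 5·23=115. Service 465; fixed 558; total 1023.
{Farrow, Sutton, Tring, York}: P→Tring 5·21=105, Q→York 7·12=84, R→Sutton 3·13=39, S→Tring 3·5=15, T→Farrow 2·7=14, U→York 3·7=21, V→Farrow 5·23=115. Service 393; fixed 1308; total 1701.
No other subset beats 810.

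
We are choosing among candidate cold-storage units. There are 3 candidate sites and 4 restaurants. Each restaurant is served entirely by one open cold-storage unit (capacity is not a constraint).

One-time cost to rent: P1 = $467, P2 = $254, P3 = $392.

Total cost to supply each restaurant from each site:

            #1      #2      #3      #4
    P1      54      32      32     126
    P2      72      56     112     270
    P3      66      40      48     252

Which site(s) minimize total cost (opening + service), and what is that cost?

Open P1 only; minimum total cost 711.

For any fixed open set, each restaurant goes to its cheapest open site; total = fixed + service.
{P1}: #1→P1 54, #2→P1 32, #3→P1 32, #4→P1 126. Service 244; fixed 467; total 711.
{P2}: service 510 + fixed 254 = 764
{P3}: service 406 + fixed 392 = 798
{P1, P2, P3}: service 244 + fixed 1113 = 1357
No other subset beats 711.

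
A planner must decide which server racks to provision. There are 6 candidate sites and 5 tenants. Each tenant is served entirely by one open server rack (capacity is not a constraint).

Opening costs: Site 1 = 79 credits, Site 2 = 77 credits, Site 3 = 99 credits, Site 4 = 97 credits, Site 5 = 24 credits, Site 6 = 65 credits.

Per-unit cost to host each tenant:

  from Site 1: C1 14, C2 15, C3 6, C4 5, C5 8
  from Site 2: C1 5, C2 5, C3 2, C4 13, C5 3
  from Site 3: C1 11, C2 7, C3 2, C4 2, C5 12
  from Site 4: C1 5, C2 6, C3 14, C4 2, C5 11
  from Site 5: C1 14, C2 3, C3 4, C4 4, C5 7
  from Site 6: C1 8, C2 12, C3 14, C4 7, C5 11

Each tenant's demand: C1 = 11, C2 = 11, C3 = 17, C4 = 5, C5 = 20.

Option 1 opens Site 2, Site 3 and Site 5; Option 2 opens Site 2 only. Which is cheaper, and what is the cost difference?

Option 1: {Site 2, Site 3, Site 5}: C1→Site 2 5·11=55, C2→Site 5 3·11=33, C3→Site 2 2·17=34, C4→Site 3 2·5=10, C5→Site 2 3·20=60. Service 192; fixed 200; total 392.
Option 2: {Site 2}: C1→Site 2 5·11=55, C2→Site 2 5·11=55, C3→Site 2 2·17=34, C4→Site 2 13·5=65, C5→Site 2 3·20=60. Service 269; fixed 77; total 346.
Difference: |392 − 346| = 46.

Option 2 is cheaper by 46.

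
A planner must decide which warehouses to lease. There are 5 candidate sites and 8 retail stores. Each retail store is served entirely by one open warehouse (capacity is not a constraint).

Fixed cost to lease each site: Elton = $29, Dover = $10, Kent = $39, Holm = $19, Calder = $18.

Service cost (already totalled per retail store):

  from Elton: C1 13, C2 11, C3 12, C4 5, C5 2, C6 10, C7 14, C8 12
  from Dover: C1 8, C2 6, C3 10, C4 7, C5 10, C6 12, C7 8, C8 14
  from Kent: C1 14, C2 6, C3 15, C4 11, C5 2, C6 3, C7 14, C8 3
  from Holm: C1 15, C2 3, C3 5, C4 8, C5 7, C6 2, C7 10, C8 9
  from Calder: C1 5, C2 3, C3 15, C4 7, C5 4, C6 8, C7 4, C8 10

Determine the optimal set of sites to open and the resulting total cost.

Open Calder only; minimum total cost 74.

For any fixed open set, each retail store goes to its cheapest open site; total = fixed + service.
{Calder}: C1→Calder 5, C2→Calder 3, C3→Calder 15, C4→Calder 7, C5→Calder 4, C6→Calder 8, C7→Calder 4, C8→Calder 10. Service 56; fixed 18; total 74.
{Holm, Calder}: service 39 + fixed 37 = 76
{Dover, Holm}: service 49 + fixed 29 = 78
{Elton, Dover, Kent, Holm, Calder}: C1→Calder 5, C2→Holm 3, C3→Holm 5, C4→Elton 5, C5→Elton 2, C6→Holm 2, C7→Calder 4, C8→Kent 3. Service 29; fixed 115; total 144.
No other subset beats 74.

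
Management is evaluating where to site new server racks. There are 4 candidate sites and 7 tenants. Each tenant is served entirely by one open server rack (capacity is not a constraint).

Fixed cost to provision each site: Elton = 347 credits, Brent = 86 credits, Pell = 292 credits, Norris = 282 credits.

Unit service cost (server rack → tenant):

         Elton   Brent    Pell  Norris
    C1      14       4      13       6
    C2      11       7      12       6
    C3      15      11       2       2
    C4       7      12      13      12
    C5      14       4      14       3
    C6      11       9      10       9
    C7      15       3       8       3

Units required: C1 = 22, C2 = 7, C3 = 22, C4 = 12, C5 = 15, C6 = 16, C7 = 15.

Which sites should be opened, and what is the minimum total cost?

For any fixed open set, each tenant goes to its cheapest open site; total = fixed + service.
{Brent}: C1→Brent 4·22=88, C2→Brent 7·7=49, C3→Brent 11·22=242, C4→Brent 12·12=144, C5→Brent 4·15=60, C6→Brent 9·16=144, C7→Brent 3·15=45. Service 772; fixed 86; total 858.
{Norris}: service 596 + fixed 282 = 878
{Brent, Norris}: service 552 + fixed 368 = 920
{Elton, Brent, Pell, Norris}: C1→Brent 4·22=88, C2→Norris 6·7=42, C3→Pell 2·22=44, C4→Elton 7·12=84, C5→Norris 3·15=45, C6→Brent 9·16=144, C7→Brent 3·15=45. Service 492; fixed 1007; total 1499.
(All 15 nonempty subsets were checked; Brent only is lowest.)

Open Brent only; minimum total cost 858.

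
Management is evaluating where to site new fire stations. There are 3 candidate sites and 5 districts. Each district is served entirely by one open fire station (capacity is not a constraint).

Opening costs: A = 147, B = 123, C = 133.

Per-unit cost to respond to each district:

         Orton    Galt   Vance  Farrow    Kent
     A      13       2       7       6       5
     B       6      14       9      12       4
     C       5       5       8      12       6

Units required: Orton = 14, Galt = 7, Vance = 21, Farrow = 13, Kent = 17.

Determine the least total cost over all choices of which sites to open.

Minimum total cost: 653

For any fixed open set, each district goes to its cheapest open site; total = fixed + service.
{A}: Orton→A 13·14=182, Galt→A 2·7=14, Vance→A 7·21=147, Farrow→A 6·13=78, Kent→A 5·17=85. Service 506; fixed 147; total 653.
{A, B}: Orton→B 6·14=84, Galt→A 2·7=14, Vance→A 7·21=147, Farrow→A 6·13=78, Kent→B 4·17=68. Service 391; fixed 270; total 661.
{C}: Orton→C 5·14=70, Galt→C 5·7=35, Vance→C 8·21=168, Farrow→C 12·13=156, Kent→C 6·17=102. Service 531; fixed 133; total 664.
{A, B, C}: service 377 + fixed 403 = 780
(All 7 nonempty subsets were checked; A only is lowest.)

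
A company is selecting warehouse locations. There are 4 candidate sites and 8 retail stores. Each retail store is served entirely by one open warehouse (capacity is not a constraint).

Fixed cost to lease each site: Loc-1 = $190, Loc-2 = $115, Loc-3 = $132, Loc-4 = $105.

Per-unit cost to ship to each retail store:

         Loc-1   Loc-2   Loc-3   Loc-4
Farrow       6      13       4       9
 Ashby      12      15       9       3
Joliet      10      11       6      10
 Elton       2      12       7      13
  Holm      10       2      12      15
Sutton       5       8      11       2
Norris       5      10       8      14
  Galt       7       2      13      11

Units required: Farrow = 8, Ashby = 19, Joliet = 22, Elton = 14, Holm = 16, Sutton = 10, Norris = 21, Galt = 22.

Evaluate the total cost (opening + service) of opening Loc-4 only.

Each retail store is assigned to its cheapest site among the open ones.
{Loc-4}: Farrow→Loc-4 9·8=72, Ashby→Loc-4 3·19=57, Joliet→Loc-4 10·22=220, Elton→Loc-4 13·14=182, Holm→Loc-4 15·16=240, Sutton→Loc-4 2·10=20, Norris→Loc-4 14·21=294, Galt→Loc-4 11·22=242. Service 1327; fixed 105; total 1432.

Total cost: 1432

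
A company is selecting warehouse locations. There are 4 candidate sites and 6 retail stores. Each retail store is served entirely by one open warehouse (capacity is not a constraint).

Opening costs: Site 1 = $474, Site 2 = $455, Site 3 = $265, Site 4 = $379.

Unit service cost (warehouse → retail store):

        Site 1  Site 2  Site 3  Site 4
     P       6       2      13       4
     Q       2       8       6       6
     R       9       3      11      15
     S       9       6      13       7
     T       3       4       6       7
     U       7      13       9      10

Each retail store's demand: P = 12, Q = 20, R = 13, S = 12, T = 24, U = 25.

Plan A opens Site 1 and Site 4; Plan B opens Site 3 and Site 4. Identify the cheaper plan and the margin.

Plan A is cheaper by 19.

Plan A: {Site 1, Site 4}: P→Site 4 4·12=48, Q→Site 1 2·20=40, R→Site 1 9·13=117, S→Site 4 7·12=84, T→Site 1 3·24=72, U→Site 1 7·25=175. Service 536; fixed 853; total 1389.
Plan B: {Site 3, Site 4}: P→Site 4 4·12=48, Q→Site 3 6·20=120, R→Site 3 11·13=143, S→Site 4 7·12=84, T→Site 3 6·24=144, U→Site 3 9·25=225. Service 764; fixed 644; total 1408.
Difference: |1389 − 1408| = 19.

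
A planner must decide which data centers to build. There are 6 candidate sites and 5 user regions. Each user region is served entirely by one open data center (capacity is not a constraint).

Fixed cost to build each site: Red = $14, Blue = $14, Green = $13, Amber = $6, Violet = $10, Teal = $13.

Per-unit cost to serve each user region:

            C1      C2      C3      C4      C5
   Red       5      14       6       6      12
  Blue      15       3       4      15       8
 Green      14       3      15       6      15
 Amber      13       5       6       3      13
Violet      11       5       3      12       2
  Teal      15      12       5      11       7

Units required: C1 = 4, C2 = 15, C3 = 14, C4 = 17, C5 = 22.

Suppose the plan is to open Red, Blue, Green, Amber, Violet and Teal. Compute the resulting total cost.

Each user region is assigned to its cheapest site among the open ones.
{Red, Blue, Green, Amber, Violet, Teal}: C1→Red 5·4=20, C2→Blue 3·15=45, C3→Violet 3·14=42, C4→Amber 3·17=51, C5→Violet 2·22=44. Service 202; fixed 70; total 272.

Total cost: 272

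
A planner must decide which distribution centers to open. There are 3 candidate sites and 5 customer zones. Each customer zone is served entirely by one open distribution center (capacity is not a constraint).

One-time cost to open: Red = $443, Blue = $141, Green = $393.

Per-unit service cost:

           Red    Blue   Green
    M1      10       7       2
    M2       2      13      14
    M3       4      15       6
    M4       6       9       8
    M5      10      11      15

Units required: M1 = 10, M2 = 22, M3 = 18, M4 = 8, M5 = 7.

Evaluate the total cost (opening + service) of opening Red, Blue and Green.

Each customer zone is assigned to its cheapest site among the open ones.
{Red, Blue, Green}: M1→Green 2·10=20, M2→Red 2·22=44, M3→Red 4·18=72, M4→Red 6·8=48, M5→Red 10·7=70. Service 254; fixed 977; total 1231.

Total cost: 1231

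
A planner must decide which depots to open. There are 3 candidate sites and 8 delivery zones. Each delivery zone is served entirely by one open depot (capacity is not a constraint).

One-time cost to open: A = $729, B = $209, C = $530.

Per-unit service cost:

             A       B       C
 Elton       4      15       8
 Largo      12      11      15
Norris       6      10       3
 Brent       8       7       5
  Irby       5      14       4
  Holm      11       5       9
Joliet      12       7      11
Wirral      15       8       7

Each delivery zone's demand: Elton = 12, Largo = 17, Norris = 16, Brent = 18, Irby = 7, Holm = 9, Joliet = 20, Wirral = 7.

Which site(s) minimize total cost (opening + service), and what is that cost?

Open B only; minimum total cost 1201.

For any fixed open set, each delivery zone goes to its cheapest open site; total = fixed + service.
{B}: Elton→B 15·12=180, Largo→B 11·17=187, Norris→B 10·16=160, Brent→B 7·18=126, Irby→B 14·7=98, Holm→B 5·9=45, Joliet→B 7·20=140, Wirral→B 8·7=56. Service 992; fixed 209; total 1201.
{C}: service 867 + fixed 530 = 1397
{B, C}: Elton→C 8·12=96, Largo→B 11·17=187, Norris→C 3·16=48, Brent→C 5·18=90, Irby→C 4·7=28, Holm→B 5·9=45, Joliet→B 7·20=140, Wirral→C 7·7=49. Service 683; fixed 739; total 1422.
{A, B, C}: Elton→A 4·12=48, Largo→B 11·17=187, Norris→C 3·16=48, Brent→C 5·18=90, Irby→C 4·7=28, Holm→B 5·9=45, Joliet→B 7·20=140, Wirral→C 7·7=49. Service 635; fixed 1468; total 2103.
No other subset beats 1201.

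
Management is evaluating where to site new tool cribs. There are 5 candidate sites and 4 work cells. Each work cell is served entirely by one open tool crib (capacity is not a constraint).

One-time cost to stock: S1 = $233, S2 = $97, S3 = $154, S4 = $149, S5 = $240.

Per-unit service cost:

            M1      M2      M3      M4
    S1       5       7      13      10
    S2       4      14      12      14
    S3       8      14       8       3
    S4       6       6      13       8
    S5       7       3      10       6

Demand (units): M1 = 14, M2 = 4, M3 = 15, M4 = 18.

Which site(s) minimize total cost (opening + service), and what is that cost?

Open S3 only; minimum total cost 496.

For any fixed open set, each work cell goes to its cheapest open site; total = fixed + service.
{S3}: M1→S3 8·14=112, M2→S3 14·4=56, M3→S3 8·15=120, M4→S3 3·18=54. Service 342; fixed 154; total 496.
{S2, S3}: service 286 + fixed 251 = 537
{S3, S4}: service 282 + fixed 303 = 585
{S1, S2, S3, S4, S5}: M1→S2 4·14=56, M2→S5 3·4=12, M3→S3 8·15=120, M4→S3 3·18=54. Service 242; fixed 873; total 1115.
No other subset beats 496.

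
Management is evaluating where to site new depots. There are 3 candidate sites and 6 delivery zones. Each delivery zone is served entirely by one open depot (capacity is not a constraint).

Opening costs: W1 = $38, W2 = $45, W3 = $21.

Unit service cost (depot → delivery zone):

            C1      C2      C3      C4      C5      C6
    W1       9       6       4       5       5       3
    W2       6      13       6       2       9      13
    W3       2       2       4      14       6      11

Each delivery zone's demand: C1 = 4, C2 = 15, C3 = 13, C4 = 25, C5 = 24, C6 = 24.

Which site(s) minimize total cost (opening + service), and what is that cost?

Open W1, W2 and W3; minimum total cost 436.

For any fixed open set, each delivery zone goes to its cheapest open site; total = fixed + service.
{W1, W2, W3}: C1→W3 2·4=8, C2→W3 2·15=30, C3→W1 4·13=52, C4→W2 2·25=50, C5→W1 5·24=120, C6→W1 3·24=72. Service 332; fixed 104; total 436.
{W1, W3}: service 407 + fixed 59 = 466
{W1, W2}: service 408 + fixed 83 = 491
{W3}: C1→W3 2·4=8, C2→W3 2·15=30, C3→W3 4·13=52, C4→W3 14·25=350, C5→W3 6·24=144, C6→W3 11·24=264. Service 848; fixed 21; total 869.
No other subset beats 436.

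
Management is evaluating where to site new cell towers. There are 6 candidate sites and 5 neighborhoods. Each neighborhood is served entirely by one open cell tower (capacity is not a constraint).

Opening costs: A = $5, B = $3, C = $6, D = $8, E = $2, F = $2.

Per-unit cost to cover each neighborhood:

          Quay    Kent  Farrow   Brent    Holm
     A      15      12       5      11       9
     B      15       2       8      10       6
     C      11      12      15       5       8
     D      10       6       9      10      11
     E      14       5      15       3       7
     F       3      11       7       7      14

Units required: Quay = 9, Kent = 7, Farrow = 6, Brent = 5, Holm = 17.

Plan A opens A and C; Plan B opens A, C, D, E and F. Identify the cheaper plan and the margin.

Plan B is cheaper by 136.

Plan A: {A, C}: Quay→C 11·9=99, Kent→A 12·7=84, Farrow→A 5·6=30, Brent→C 5·5=25, Holm→C 8·17=136. Service 374; fixed 11; total 385.
Plan B: {A, C, D, E, F}: Quay→F 3·9=27, Kent→E 5·7=35, Farrow→A 5·6=30, Brent→E 3·5=15, Holm→E 7·17=119. Service 226; fixed 23; total 249.
Difference: |385 − 249| = 136.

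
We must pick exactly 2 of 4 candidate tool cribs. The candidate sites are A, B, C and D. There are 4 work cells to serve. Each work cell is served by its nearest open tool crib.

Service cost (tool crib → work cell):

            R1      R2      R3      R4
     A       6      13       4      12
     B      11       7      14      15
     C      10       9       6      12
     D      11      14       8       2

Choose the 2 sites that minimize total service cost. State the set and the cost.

Choose A and D; total service cost 25.

With exactly 2 open, each work cell uses its cheapest among the chosen.
{A, D}: R1→A 6, R2→A 13, R3→A 4, R4→D 2. Service cost 25.
{C, D}: service cost 27
{B, D}: service cost 28
Among all 6 size-2 choices, {A, D} is lowest.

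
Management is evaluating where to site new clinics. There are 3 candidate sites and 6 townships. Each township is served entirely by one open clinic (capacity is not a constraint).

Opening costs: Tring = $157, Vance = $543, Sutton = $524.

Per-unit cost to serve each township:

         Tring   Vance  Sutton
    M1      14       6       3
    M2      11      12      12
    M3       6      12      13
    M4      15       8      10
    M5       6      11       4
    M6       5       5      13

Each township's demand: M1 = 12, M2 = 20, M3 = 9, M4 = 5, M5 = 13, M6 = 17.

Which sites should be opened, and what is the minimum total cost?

Open Tring only; minimum total cost 837.

For any fixed open set, each township goes to its cheapest open site; total = fixed + service.
{Tring}: M1→Tring 14·12=168, M2→Tring 11·20=220, M3→Tring 6·9=54, M4→Tring 15·5=75, M5→Tring 6·13=78, M6→Tring 5·17=85. Service 680; fixed 157; total 837.
{Tring, Sutton}: service 497 + fixed 681 = 1178
{Vance}: service 688 + fixed 543 = 1231
{Tring, Vance, Sutton}: service 487 + fixed 1224 = 1711
No other subset beats 837.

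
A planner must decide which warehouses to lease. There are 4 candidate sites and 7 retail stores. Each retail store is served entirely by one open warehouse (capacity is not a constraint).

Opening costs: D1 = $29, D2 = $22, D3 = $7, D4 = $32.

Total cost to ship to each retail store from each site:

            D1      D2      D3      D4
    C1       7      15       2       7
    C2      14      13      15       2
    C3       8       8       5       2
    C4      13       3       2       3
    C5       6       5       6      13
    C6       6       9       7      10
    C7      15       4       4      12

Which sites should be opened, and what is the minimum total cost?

For any fixed open set, each retail store goes to its cheapest open site; total = fixed + service.
{D3}: C1→D3 2, C2→D3 15, C3→D3 5, C4→D3 2, C5→D3 6, C6→D3 7, C7→D3 4. Service 41; fixed 7; total 48.
{D3, D4}: C1→D3 2, C2→D4 2, C3→D4 2, C4→D3 2, C5→D3 6, C6→D3 7, C7→D3 4. Service 25; fixed 39; total 64.
{D2, D3}: service 38 + fixed 29 = 67
{D1, D2, D3, D4}: C1→D3 2, C2→D4 2, C3→D4 2, C4→D3 2, C5→D2 5, C6→D1 6, C7→D2 4. Service 23; fixed 90; total 113.
No other subset beats 48.

Open D3 only; minimum total cost 48.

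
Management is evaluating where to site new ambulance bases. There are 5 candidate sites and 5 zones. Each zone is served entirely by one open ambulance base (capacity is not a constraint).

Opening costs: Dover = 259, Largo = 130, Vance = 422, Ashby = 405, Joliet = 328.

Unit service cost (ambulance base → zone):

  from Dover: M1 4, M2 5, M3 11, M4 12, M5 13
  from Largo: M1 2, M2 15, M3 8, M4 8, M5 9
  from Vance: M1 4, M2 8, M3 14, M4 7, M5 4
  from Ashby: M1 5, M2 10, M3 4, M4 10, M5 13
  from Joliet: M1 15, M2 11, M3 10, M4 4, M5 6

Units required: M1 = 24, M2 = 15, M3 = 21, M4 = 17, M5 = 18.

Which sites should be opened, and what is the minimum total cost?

Open Largo only; minimum total cost 869.

For any fixed open set, each zone goes to its cheapest open site; total = fixed + service.
{Largo}: M1→Largo 2·24=48, M2→Largo 15·15=225, M3→Largo 8·21=168, M4→Largo 8·17=136, M5→Largo 9·18=162. Service 739; fixed 130; total 869.
{Dover, Largo}: service 589 + fixed 389 = 978
{Largo, Joliet}: service 557 + fixed 458 = 1015
{Dover, Largo, Vance, Ashby, Joliet}: service 347 + fixed 1544 = 1891
No other subset beats 869.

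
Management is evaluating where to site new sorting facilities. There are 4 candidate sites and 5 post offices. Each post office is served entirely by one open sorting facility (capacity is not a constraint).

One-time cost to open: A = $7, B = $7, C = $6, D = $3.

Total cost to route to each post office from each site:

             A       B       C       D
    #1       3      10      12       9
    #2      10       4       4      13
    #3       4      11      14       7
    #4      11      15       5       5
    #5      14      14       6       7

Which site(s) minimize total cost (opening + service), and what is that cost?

For any fixed open set, each post office goes to its cheapest open site; total = fixed + service.
{A, C}: #1→A 3, #2→C 4, #3→A 4, #4→C 5, #5→C 6. Service 22; fixed 13; total 35.
{A, C, D}: service 22 + fixed 16 = 38
{A, D}: service 29 + fixed 10 = 39
{A, B, C, D}: service 22 + fixed 23 = 45
(All 15 nonempty subsets were checked; A and C is lowest.)

Open A and C; minimum total cost 35.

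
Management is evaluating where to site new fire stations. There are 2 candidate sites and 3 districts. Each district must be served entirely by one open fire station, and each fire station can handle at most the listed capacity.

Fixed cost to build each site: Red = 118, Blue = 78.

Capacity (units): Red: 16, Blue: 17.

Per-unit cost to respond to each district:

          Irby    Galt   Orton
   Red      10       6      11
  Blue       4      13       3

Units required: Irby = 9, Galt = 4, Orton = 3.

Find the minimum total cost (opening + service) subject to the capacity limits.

Open {Blue}: Irby→Blue 4·9=36, Galt→Blue 13·4=52, Orton→Blue 3·3=9.
Loads: Blue carries 16/17. Service 97; fixed 78; total 175.
Next best feasible plan costs 265.

Minimum total cost: 175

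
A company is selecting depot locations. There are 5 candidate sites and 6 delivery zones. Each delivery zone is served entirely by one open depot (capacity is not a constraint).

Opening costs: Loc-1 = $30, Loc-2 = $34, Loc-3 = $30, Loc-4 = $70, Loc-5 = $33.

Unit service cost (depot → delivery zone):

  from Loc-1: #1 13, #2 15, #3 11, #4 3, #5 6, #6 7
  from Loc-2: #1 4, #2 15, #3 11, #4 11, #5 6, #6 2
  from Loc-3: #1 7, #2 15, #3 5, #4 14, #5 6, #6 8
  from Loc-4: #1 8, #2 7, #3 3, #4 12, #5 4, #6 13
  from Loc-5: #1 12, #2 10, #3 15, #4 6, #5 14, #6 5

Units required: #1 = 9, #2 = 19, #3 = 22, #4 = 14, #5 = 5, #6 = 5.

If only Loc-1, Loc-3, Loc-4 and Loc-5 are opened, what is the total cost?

Total cost: 512

Each delivery zone is assigned to its cheapest site among the open ones.
{Loc-1, Loc-3, Loc-4, Loc-5}: #1→Loc-3 7·9=63, #2→Loc-4 7·19=133, #3→Loc-4 3·22=66, #4→Loc-1 3·14=42, #5→Loc-4 4·5=20, #6→Loc-5 5·5=25. Service 349; fixed 163; total 512.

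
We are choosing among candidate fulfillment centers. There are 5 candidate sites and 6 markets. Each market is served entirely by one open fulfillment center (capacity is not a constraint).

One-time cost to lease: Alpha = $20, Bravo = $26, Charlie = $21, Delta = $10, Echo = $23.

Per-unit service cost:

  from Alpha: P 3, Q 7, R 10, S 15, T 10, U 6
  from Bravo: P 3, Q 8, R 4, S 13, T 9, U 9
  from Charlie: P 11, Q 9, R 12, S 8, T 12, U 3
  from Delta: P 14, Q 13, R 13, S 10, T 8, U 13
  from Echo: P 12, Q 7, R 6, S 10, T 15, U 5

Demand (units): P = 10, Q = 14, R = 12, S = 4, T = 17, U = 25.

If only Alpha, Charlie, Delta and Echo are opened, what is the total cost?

Each market is assigned to its cheapest site among the open ones.
{Alpha, Charlie, Delta, Echo}: P→Alpha 3·10=30, Q→Alpha 7·14=98, R→Echo 6·12=72, S→Charlie 8·4=32, T→Delta 8·17=136, U→Charlie 3·25=75. Service 443; fixed 74; total 517.

Total cost: 517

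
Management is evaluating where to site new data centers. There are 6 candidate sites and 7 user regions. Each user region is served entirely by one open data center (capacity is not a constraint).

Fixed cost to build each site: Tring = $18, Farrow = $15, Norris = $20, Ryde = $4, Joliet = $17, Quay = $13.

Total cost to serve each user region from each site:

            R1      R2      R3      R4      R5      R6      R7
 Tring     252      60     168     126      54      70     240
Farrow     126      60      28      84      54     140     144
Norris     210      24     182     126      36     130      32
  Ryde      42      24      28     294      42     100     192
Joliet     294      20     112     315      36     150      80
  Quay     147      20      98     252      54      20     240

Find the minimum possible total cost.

Minimum total cost: 314

For any fixed open set, each user region goes to its cheapest open site; total = fixed + service.
{Farrow, Norris, Ryde, Quay}: R1→Ryde 42, R2→Quay 20, R3→Farrow 28, R4→Farrow 84, R5→Norris 36, R6→Quay 20, R7→Norris 32. Service 262; fixed 52; total 314.
{Farrow, Norris, Ryde, Joliet, Quay}: R1→Ryde 42, R2→Joliet 20, R3→Farrow 28, R4→Farrow 84, R5→Norris 36, R6→Quay 20, R7→Norris 32. Service 262; fixed 69; total 331.
{Tring, Farrow, Norris, Ryde, Quay}: service 262 + fixed 70 = 332
{Tring, Farrow, Norris, Ryde, Joliet, Quay}: R1→Ryde 42, R2→Joliet 20, R3→Farrow 28, R4→Farrow 84, R5→Norris 36, R6→Quay 20, R7→Norris 32. Service 262; fixed 87; total 349.
No other subset beats 314.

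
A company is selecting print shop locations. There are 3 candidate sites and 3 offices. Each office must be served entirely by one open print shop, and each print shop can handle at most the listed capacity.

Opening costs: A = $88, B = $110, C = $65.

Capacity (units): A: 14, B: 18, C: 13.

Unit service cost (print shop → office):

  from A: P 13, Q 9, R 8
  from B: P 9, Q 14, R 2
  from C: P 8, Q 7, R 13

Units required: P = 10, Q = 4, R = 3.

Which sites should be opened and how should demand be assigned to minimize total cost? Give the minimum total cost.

Minimum total cost: 262

Open {B}: P→B 9·10=90, Q→B 14·4=56, R→B 2·3=6.
Loads: B carries 17/18. Service 152; fixed 110; total 262.
Next best feasible plan costs 293.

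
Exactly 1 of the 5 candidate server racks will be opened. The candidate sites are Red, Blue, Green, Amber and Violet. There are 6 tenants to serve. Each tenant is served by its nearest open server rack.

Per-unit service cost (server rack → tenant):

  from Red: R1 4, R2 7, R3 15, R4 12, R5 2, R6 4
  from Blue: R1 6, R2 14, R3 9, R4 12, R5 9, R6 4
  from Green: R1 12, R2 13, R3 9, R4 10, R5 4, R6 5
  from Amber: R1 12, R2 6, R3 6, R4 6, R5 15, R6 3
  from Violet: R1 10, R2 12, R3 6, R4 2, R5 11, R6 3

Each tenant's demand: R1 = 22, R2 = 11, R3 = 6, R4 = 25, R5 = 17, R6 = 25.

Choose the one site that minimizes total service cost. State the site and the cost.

Choose Red only; total service cost 689.

With exactly 1 open, each tenant uses its cheapest among the chosen.
{Red}: R1→Red 4·22=88, R2→Red 7·11=77, R3→Red 15·6=90, R4→Red 12·25=300, R5→Red 2·17=34, R6→Red 4·25=100. Service cost 689.
{Violet}: service cost 700
{Amber}: service cost 846
Among all 5 size-1 choices, {Red} is lowest.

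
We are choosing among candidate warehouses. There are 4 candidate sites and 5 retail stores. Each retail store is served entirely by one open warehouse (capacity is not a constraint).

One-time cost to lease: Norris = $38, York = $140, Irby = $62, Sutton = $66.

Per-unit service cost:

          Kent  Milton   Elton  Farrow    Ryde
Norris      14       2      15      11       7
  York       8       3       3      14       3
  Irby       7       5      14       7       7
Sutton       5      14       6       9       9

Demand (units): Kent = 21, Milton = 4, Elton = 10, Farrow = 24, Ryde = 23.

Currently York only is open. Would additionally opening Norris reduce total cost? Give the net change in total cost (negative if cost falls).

Yes — net change −38 (cost falls by 38).

Current service cost with {York}: 615.
Adding Norris: each retail store re-picks its cheapest; new service cost 539, saving 76.
Extra fixed cost: 38. Net change = 38 − 76 = -38.
(Totals: 755 → 717.)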